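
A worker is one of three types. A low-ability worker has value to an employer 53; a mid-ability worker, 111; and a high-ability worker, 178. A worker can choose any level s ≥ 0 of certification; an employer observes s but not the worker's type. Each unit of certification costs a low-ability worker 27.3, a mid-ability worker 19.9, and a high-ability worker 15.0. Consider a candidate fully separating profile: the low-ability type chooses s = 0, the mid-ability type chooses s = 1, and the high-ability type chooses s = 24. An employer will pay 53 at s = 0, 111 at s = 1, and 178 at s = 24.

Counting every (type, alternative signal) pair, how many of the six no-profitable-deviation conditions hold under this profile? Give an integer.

Mid-ability (own payoff 111 − 19.9×1 = 91.1): to s=0 gives 53 → no gain ✓; to s=24 gives 178 − 19.9×24 = -299.6 → no gain ✓.
High-ability (own payoff 178 − 15.0×24 = -182): to s=0 gives 53 → profitable ✗; to s=1 gives 111 − 15.0×1 = 96 → profitable ✗.
Low-ability (own payoff 53): to s=1 gives 111 − 27.3×1 = 83.7 → profitable ✗; to s=24 gives 178 − 27.3×24 = -477.2 → no gain ✓.
3 of the 6 constraints hold; not an equilibrium.

3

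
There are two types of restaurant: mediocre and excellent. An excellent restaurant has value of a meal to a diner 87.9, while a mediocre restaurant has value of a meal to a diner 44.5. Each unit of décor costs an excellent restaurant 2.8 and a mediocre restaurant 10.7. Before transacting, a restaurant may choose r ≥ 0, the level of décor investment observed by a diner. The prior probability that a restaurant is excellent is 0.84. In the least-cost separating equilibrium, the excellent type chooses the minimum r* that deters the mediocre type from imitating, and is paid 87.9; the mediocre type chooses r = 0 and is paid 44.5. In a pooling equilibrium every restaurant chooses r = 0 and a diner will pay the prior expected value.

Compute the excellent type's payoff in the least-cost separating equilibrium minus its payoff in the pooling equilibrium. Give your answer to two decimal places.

Least-cost separating signal: r* solves 44.5 = 87.9 − 10.7·r*, so r* = (87.9 − 44.5)/10.7 ≈ 4.0561.
Excellent type's separating payoff: 87.9 − 2.8 × r* = 87.9 − 2.8 × (87.9 − 44.5)/10.7 = 87.9 − 121.52/10.7 ≈ 76.5430.
Pooling payoff: 0.84 × 87.9 + 0.16 × 44.5 = 80.956.
Difference: 76.5430 − 80.956 = -4.413, i.e. -4.41 to two decimal places.
The excellent type would prefer the pooling outcome.

-4.41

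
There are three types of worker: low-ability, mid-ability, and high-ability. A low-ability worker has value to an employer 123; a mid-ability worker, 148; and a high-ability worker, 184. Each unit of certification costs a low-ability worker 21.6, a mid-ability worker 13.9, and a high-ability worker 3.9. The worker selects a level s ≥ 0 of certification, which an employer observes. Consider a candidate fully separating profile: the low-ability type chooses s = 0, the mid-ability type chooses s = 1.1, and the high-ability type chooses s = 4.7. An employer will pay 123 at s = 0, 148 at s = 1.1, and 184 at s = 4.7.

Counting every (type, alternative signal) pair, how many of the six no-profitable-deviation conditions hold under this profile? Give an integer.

5

High-ability (own payoff 184 − 3.9×4.7 = 165.67): to s=0 gives 123 → no gain ✓; to s=1.1 gives 148 − 3.9×1.1 = 143.71 → no gain ✓.
Low-ability (own payoff 123): to s=1.1 gives 148 − 21.6×1.1 = 124.24 → profitable ✗; to s=4.7 gives 184 − 21.6×4.7 = 82.48 → no gain ✓.
Mid-ability (own payoff 148 − 13.9×1.1 = 132.71): to s=0 gives 123 → no gain ✓; to s=4.7 gives 184 − 13.9×4.7 = 118.67 → no gain ✓.
5 of the 6 constraints hold; not an equilibrium.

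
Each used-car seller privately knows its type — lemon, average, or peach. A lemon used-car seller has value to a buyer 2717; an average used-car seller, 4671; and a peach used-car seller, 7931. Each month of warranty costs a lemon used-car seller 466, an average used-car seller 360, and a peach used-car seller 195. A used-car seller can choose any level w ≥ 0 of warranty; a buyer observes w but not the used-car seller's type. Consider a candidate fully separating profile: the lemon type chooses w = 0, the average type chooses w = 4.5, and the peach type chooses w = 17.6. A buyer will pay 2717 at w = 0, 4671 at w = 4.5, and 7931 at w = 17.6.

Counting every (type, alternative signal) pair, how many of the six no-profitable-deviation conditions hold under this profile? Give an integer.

Peach (own payoff 7931 − 195×17.6 = 4499): to w=0 gives 2717 → no gain ✓; to w=4.5 gives 4671 − 195×4.5 = 3793.5 → no gain ✓.
Lemon (own payoff 2717): to w=4.5 gives 4671 − 466×4.5 = 2574 → no gain ✓; to w=17.6 gives 7931 − 466×17.6 = -270.6 → no gain ✓.
Average (own payoff 4671 − 360×4.5 = 3051): to w=0 gives 2717 → no gain ✓; to w=17.6 gives 7931 − 360×17.6 = 1595 → no gain ✓.
6 of the 6 constraints hold; this profile is a separating equilibrium.

6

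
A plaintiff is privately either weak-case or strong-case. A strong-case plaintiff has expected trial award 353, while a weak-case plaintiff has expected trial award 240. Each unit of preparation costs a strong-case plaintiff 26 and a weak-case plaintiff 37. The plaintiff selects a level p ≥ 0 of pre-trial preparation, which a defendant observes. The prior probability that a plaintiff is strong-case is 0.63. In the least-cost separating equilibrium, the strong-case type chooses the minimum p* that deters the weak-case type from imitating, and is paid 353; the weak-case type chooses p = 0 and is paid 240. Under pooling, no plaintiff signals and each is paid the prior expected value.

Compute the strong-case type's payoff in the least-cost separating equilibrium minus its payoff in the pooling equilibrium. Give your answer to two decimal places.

Least-cost separating signal: p* solves 240 = 353 − 37·p*, so p* = (353 − 240)/37 ≈ 3.0541.
Strong-case type's separating payoff: 353 − 26 × p* = 353 − 26 × (353 − 240)/37 = 353 − 2938/37 ≈ 273.5946.
Pooling payoff: 0.63 × 353 + 0.37 × 240 = 311.19.
Difference: 273.5946 − 311.19 = -37.5954, i.e. -37.60 to two decimal places.
The strong-case type would prefer the pooling outcome.

-37.60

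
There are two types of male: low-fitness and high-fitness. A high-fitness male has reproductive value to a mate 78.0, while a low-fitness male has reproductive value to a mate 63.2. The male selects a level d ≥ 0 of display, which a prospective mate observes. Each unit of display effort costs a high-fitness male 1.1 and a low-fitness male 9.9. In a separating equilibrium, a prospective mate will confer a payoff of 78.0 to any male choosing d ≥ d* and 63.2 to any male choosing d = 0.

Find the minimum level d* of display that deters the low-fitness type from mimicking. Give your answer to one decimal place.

A low-fitness male choosing d = 0 receives 63.2.
Imitating at d* instead would pay 78.0 at cost 9.9·d*, netting 78.0 − 9.9·d*.
Indifference: 63.2 = 78.0 − 9.9·d*, so d* = (78.0 − 63.2) / 9.9 ≈ 1.5.
At d* the low-fitness type's incentive constraint just binds; the high-fitness type strictly prefers d* since its per-unit cost is lower.

1.5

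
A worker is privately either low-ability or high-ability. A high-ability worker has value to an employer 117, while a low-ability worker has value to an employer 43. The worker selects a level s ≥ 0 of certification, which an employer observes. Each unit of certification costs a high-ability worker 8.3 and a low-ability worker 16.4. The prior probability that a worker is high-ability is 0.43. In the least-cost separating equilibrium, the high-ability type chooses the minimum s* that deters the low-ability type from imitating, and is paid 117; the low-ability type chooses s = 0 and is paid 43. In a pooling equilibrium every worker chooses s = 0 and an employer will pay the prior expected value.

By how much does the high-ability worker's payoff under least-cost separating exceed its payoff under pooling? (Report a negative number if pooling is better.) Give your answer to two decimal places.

4.73

Least-cost separating signal: s* solves 43 = 117 − 16.4·s*, so s* = (117 − 43)/16.4 ≈ 4.5122.
High-ability type's separating payoff: 117 − 8.3 × s* = 117 − 8.3 × (117 − 43)/16.4 = 117 − 614.2/16.4 ≈ 79.5488.
Pooling payoff: 0.43 × 117 + 0.57 × 43 = 74.82.
Difference: 79.5488 − 74.82 = 4.7288, i.e. 4.73 to two decimal places.
The high-ability type prefers to separate.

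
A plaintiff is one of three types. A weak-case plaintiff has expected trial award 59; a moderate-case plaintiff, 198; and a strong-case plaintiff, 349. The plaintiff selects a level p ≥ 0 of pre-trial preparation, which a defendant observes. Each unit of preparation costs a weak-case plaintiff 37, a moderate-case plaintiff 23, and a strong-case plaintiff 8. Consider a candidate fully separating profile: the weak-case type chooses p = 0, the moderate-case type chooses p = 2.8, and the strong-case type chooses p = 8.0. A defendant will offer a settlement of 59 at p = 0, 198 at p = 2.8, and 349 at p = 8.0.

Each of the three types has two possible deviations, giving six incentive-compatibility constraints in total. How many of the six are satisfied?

Moderate-case (own payoff 198 − 23×2.8 = 133.6): to p=0 gives 59 → no gain ✓; to p=8.0 gives 349 − 23×8.0 = 165 → profitable ✗.
Strong-case (own payoff 349 − 8×8.0 = 285): to p=0 gives 59 → no gain ✓; to p=2.8 gives 198 − 8×2.8 = 175.6 → no gain ✓.
Weak-case (own payoff 59): to p=2.8 gives 198 − 37×2.8 = 94.4 → profitable ✗; to p=8.0 gives 349 − 37×8.0 = 53 → no gain ✓.
4 of the 6 constraints hold; not an equilibrium.

4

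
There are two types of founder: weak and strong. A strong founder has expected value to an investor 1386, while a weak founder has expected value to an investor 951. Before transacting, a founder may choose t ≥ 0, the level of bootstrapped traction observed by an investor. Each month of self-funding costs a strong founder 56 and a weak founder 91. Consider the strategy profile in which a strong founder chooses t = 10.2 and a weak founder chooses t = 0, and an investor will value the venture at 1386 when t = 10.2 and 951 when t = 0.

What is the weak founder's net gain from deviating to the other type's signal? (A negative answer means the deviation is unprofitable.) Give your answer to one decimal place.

-493.2

Playing t = 0 the weak founder receives 951.
Deviating to t = 10.2 brings payment 1386 at cost 91 × 10.2 = 928.2, netting 457.8.
Gain from deviating: 457.8 − 951 = -493.2.
The gain is negative, so the weak type's incentive-compatibility constraint is satisfied.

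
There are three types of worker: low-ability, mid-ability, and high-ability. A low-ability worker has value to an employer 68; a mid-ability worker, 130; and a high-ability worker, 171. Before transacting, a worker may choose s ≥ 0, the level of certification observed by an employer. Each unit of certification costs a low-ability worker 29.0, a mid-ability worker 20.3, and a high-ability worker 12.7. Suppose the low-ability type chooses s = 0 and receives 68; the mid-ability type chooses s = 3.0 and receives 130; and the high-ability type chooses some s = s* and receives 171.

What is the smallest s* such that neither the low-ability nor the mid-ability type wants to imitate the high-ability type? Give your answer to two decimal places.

Low-ability type (on-path payoff 68) won't mimic when 68 ≥ 171 − 29.0·s*, i.e. s* ≥ 3.55.
Mid-ability type (on-path payoff 130 − 20.3×3.0 = 69.1) won't mimic when 69.1 ≥ 171 − 20.3·s*, i.e. s* ≥ 5.02.
Both must hold, so s* = max(3.55, 5.02) = 5.02. The mid-ability type's constraint binds.

5.02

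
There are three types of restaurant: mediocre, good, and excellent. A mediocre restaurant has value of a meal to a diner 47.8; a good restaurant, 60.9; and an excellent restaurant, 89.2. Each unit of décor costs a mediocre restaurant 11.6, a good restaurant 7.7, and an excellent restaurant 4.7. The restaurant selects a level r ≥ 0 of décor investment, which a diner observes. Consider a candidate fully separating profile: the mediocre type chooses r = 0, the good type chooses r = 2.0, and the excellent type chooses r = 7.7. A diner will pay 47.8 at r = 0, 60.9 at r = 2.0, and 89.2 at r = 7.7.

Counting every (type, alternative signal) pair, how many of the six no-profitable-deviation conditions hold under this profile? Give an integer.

Excellent (own payoff 89.2 − 4.7×7.7 = 53.01): to r=0 gives 47.8 → no gain ✓; to r=2.0 gives 60.9 − 4.7×2.0 = 51.5 → no gain ✓.
Mediocre (own payoff 47.8): to r=2.0 gives 60.9 − 11.6×2.0 = 37.7 → no gain ✓; to r=7.7 gives 89.2 − 11.6×7.7 = -0.12 → no gain ✓.
Good (own payoff 60.9 − 7.7×2.0 = 45.5): to r=0 gives 47.8 → profitable ✗; to r=7.7 gives 89.2 − 7.7×7.7 = 29.91 → no gain ✓.
5 of the 6 constraints hold; not an equilibrium.

5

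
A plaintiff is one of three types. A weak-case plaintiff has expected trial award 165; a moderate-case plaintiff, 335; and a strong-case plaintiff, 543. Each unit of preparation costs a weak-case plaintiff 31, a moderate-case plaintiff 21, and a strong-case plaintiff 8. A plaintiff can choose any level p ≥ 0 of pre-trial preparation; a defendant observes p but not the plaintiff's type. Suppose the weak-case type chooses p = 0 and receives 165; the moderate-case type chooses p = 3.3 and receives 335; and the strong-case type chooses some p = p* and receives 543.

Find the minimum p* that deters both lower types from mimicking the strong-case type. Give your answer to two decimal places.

Moderate-case type (on-path payoff 335 − 21×3.3 = 265.7) won't mimic when 265.7 ≥ 543 − 21·p*, i.e. p* ≥ 13.20.
Weak-case type (on-path payoff 165) won't mimic when 165 ≥ 543 − 31·p*, i.e. p* ≥ 12.19.
Both must hold, so p* = max(12.19, 13.20) = 13.20. The moderate-case type's constraint binds.

13.20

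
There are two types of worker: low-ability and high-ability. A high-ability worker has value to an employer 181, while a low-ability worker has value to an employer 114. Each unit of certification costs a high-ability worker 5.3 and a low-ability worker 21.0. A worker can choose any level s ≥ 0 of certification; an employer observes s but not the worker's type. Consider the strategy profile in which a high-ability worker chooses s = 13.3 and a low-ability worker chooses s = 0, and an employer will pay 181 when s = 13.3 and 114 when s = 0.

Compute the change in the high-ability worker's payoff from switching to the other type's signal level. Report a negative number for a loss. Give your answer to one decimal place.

3.5

Playing s = 13.3 the high-ability worker receives 181 − 5.3 × 13.3 = 110.51.
Deviating to s = 0 yields 114 instead.
Gain from deviating: 114 − 110.51 = 3.49, i.e. 3.5 to one decimal place.
The gain is positive, so the high-ability type's incentive-compatibility constraint is violated — this profile is not a separating equilibrium.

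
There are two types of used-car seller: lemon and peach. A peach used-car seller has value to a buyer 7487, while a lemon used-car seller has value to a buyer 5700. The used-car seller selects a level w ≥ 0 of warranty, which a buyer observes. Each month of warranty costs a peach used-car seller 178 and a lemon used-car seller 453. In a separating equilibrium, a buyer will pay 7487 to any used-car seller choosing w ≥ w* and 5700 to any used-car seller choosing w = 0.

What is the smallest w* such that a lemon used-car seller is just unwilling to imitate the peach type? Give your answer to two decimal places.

3.94

A lemon used-car seller choosing w = 0 receives 5700.
Imitating at w* instead would pay 7487 at cost 453·w*, netting 7487 − 453·w*.
Indifference: 5700 = 7487 − 453·w*, so w* = (7487 − 5700) / 453 ≈ 3.94.
At w* the lemon type's incentive constraint just binds; the peach type strictly prefers w* since its per-unit cost is lower.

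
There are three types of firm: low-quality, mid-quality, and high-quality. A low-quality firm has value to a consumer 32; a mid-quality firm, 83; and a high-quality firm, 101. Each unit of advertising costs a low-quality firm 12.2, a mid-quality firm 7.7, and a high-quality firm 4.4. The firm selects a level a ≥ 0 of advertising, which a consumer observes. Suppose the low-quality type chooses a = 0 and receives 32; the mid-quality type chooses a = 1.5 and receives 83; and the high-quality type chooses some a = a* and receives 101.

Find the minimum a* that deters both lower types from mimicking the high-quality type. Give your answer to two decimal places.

5.66

Low-quality type (on-path payoff 32) won't mimic when 32 ≥ 101 − 12.2·a*, i.e. a* ≥ 5.66.
Mid-quality type (on-path payoff 83 − 7.7×1.5 = 71.45) won't mimic when 71.45 ≥ 101 − 7.7·a*, i.e. a* ≥ 3.84.
Both must hold, so a* = max(5.66, 3.84) = 5.66. The low-quality type's constraint binds.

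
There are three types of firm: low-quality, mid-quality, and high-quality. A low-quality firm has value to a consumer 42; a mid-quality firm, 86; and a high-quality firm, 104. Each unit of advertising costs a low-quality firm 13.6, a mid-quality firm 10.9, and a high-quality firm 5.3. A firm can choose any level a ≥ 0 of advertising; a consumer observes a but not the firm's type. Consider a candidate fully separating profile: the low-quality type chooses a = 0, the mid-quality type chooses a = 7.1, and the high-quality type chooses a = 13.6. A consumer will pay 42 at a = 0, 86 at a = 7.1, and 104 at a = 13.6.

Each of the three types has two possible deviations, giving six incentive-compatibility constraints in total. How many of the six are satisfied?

High-quality (own payoff 104 − 5.3×13.6 = 31.92): to a=0 gives 42 → profitable ✗; to a=7.1 gives 86 − 5.3×7.1 = 48.37 → profitable ✗.
Low-quality (own payoff 42): to a=7.1 gives 86 − 13.6×7.1 = -10.56 → no gain ✓; to a=13.6 gives 104 − 13.6×13.6 = -80.96 → no gain ✓.
Mid-quality (own payoff 86 − 10.9×7.1 = 8.61): to a=0 gives 42 → profitable ✗; to a=13.6 gives 104 − 10.9×13.6 = -44.24 → no gain ✓.
3 of the 6 constraints hold; not an equilibrium.

3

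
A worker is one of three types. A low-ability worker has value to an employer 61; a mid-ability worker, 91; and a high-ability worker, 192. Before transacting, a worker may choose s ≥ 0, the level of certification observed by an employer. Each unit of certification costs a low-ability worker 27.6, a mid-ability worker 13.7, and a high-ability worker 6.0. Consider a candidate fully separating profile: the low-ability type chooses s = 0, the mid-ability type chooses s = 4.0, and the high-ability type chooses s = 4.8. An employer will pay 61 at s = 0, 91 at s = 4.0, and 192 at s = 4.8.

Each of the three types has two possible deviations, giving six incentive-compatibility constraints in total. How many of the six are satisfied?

4

Low-ability (own payoff 61): to s=4.0 gives 91 − 27.6×4.0 = -19.4 → no gain ✓; to s=4.8 gives 192 − 27.6×4.8 = 59.52 → no gain ✓.
High-ability (own payoff 192 − 6.0×4.8 = 163.2): to s=0 gives 61 → no gain ✓; to s=4.0 gives 91 − 6.0×4.0 = 67 → no gain ✓.
Mid-ability (own payoff 91 − 13.7×4.0 = 36.2): to s=0 gives 61 → profitable ✗; to s=4.8 gives 192 − 13.7×4.8 = 126.24 → profitable ✗.
4 of the 6 constraints hold; not an equilibrium.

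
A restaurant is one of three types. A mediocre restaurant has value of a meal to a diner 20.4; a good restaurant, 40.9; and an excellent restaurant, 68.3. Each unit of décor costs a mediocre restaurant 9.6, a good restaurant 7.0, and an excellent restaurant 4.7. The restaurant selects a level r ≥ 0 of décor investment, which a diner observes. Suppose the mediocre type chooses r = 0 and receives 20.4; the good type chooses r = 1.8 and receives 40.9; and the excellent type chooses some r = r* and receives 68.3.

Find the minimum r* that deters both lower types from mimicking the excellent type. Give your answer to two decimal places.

5.71

Mediocre type (on-path payoff 20.4) won't mimic when 20.4 ≥ 68.3 − 9.6·r*, i.e. r* ≥ 4.99.
Good type (on-path payoff 40.9 − 7.0×1.8 = 28.3) won't mimic when 28.3 ≥ 68.3 − 7.0·r*, i.e. r* ≥ 5.71.
Both must hold, so r* = max(4.99, 5.71) = 5.71. The good type's constraint binds.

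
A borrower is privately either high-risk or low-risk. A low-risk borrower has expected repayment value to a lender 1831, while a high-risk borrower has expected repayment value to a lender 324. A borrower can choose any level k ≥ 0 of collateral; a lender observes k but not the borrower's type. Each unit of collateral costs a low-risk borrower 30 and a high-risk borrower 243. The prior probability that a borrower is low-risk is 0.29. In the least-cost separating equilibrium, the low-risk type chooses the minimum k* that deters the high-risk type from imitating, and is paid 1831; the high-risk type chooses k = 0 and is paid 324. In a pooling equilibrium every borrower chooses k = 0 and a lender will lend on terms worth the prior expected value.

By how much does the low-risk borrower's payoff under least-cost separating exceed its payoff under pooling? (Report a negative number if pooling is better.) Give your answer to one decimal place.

883.9

Least-cost separating signal: k* solves 324 = 1831 − 243·k*, so k* = (1831 − 324)/243 ≈ 6.2016.
Low-risk type's separating payoff: 1831 − 30 × k* = 1831 − 30 × (1831 − 324)/243 = 1831 − 45210/243 ≈ 1644.951.
Pooling payoff: 0.29 × 1831 + 0.71 × 324 = 761.03.
Difference: 1644.951 − 761.03 = 883.921, i.e. 883.9 to one decimal place.
The low-risk type prefers to separate.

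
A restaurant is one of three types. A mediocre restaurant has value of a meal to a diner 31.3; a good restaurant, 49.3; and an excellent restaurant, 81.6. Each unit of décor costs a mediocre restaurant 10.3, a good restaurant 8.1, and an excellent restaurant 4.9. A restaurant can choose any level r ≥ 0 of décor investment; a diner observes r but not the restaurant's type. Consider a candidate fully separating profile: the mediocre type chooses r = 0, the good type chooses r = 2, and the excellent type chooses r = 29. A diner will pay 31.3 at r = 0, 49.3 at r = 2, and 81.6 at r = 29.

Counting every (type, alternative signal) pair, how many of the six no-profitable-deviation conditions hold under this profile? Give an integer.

Excellent (own payoff 81.6 − 4.9×29 = -60.5): to r=0 gives 31.3 → profitable ✗; to r=2 gives 49.3 − 4.9×2 = 39.5 → profitable ✗.
Good (own payoff 49.3 − 8.1×2 = 33.1): to r=0 gives 31.3 → no gain ✓; to r=29 gives 81.6 − 8.1×29 = -153.3 → no gain ✓.
Mediocre (own payoff 31.3): to r=2 gives 49.3 − 10.3×2 = 28.7 → no gain ✓; to r=29 gives 81.6 − 10.3×29 = -217.1 → no gain ✓.
4 of the 6 constraints hold; not an equilibrium.

4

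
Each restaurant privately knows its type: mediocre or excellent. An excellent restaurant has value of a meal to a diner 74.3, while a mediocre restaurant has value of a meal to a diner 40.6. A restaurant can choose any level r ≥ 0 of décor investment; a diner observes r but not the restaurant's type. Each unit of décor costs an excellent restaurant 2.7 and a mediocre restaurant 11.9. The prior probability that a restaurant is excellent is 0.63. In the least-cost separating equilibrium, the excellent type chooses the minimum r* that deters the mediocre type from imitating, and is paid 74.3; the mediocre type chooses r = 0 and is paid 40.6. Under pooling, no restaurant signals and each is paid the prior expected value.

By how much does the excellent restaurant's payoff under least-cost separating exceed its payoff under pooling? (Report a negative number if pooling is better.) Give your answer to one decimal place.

4.8

Least-cost separating signal: r* solves 40.6 = 74.3 − 11.9·r*, so r* = (74.3 − 40.6)/11.9 ≈ 2.8319.
Excellent type's separating payoff: 74.3 − 2.7 × r* = 74.3 − 2.7 × (74.3 − 40.6)/11.9 = 74.3 − 90.99/11.9 ≈ 66.654.
Pooling payoff: 0.63 × 74.3 + 0.37 × 40.6 = 61.831.
Difference: 66.654 − 61.831 = 4.823, i.e. 4.8 to one decimal place.
The excellent type prefers to separate.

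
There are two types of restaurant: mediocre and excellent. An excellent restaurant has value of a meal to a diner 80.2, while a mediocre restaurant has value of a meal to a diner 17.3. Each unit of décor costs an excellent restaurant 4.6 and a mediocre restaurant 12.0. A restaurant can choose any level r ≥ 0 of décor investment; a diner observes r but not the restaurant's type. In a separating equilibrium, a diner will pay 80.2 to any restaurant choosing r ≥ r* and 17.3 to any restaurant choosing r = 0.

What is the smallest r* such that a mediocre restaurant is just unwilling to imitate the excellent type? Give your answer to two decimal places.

A mediocre restaurant choosing r = 0 receives 17.3.
Imitating at r* instead would pay 80.2 at cost 12.0·r*, netting 80.2 − 12.0·r*.
Indifference: 17.3 = 80.2 − 12.0·r*, so r* = (80.2 − 17.3) / 12.0 ≈ 5.24.
This is the mediocre type's binding incentive-compatibility constraint; any r ≥ 5.24 sustains separation on that side.

5.24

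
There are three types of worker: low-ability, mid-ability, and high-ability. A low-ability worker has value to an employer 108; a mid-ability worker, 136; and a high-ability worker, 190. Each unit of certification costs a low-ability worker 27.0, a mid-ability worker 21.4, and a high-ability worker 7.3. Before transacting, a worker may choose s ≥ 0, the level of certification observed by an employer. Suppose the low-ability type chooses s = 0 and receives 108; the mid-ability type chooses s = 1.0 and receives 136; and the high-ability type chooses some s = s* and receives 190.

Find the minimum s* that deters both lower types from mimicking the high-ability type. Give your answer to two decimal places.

3.52

Mid-ability type (on-path payoff 136 − 21.4×1.0 = 114.6) won't mimic when 114.6 ≥ 190 − 21.4·s*, i.e. s* ≥ 3.52.
Low-ability type (on-path payoff 108) won't mimic when 108 ≥ 190 − 27.0·s*, i.e. s* ≥ 3.04.
Both must hold, so s* = max(3.04, 3.52) = 3.52. The mid-ability type's constraint binds.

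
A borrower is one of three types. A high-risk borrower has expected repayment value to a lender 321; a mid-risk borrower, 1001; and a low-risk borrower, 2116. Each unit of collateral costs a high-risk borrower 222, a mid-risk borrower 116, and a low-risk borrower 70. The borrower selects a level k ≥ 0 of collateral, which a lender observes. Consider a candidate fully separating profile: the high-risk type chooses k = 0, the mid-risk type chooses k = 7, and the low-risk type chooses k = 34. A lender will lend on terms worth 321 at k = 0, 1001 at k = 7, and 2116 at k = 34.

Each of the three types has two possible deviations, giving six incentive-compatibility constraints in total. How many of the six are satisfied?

Low-risk (own payoff 2116 − 70×34 = -264): to k=0 gives 321 → profitable ✗; to k=7 gives 1001 − 70×7 = 511 → profitable ✗.
High-risk (own payoff 321): to k=7 gives 1001 − 222×7 = -553 → no gain ✓; to k=34 gives 2116 − 222×34 = -5432 → no gain ✓.
Mid-risk (own payoff 1001 − 116×7 = 189): to k=0 gives 321 → profitable ✗; to k=34 gives 2116 − 116×34 = -1828 → no gain ✓.
3 of the 6 constraints hold; not an equilibrium.

3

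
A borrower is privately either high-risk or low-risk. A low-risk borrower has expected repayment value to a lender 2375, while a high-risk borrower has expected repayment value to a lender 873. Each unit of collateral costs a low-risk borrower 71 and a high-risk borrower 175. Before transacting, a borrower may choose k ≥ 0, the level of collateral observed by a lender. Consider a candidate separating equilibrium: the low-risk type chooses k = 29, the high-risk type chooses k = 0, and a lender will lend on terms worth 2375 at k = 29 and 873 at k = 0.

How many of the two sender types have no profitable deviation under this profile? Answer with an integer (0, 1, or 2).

1

High-risk type: stay at 0 → 873; mimic → 2375 − 175 × 29 = -2700. IC holds (873 ≥ -2700).
Low-risk type: signal → 2375 − 71 × 29 = 316; deviate to 0 → 873. IC fails (316 < 873).
1 of 2 constraints hold, so this profile is not an equilibrium.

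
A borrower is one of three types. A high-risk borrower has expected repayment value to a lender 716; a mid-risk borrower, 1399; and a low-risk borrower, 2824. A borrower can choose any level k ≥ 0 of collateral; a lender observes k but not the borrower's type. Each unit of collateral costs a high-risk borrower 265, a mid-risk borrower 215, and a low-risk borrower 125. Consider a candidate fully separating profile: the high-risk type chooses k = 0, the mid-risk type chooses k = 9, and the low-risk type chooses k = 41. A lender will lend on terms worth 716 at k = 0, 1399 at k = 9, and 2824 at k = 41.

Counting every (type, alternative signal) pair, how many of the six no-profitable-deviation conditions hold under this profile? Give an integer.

Low-risk (own payoff 2824 − 125×41 = -2301): to k=0 gives 716 → profitable ✗; to k=9 gives 1399 − 125×9 = 274 → profitable ✗.
Mid-risk (own payoff 1399 − 215×9 = -536): to k=0 gives 716 → profitable ✗; to k=41 gives 2824 − 215×41 = -5991 → no gain ✓.
High-risk (own payoff 716): to k=9 gives 1399 − 265×9 = -986 → no gain ✓; to k=41 gives 2824 − 265×41 = -8041 → no gain ✓.
3 of the 6 constraints hold; not an equilibrium.

3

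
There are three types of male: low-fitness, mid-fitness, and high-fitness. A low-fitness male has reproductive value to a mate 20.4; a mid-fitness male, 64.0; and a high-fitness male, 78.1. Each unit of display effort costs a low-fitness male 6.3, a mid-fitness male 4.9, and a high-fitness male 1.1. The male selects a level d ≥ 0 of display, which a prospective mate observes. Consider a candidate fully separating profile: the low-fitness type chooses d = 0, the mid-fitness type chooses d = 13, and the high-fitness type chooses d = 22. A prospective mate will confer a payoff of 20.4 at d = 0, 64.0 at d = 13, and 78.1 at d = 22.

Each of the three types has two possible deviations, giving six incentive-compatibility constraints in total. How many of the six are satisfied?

5

Low-fitness (own payoff 20.4): to d=13 gives 64.0 − 6.3×13 = -17.9 → no gain ✓; to d=22 gives 78.1 − 6.3×22 = -60.5 → no gain ✓.
High-fitness (own payoff 78.1 − 1.1×22 = 53.9): to d=0 gives 20.4 → no gain ✓; to d=13 gives 64.0 − 1.1×13 = 49.7 → no gain ✓.
Mid-fitness (own payoff 64.0 − 4.9×13 = 0.3): to d=0 gives 20.4 → profitable ✗; to d=22 gives 78.1 − 4.9×22 = -29.7 → no gain ✓.
5 of the 6 constraints hold; not an equilibrium.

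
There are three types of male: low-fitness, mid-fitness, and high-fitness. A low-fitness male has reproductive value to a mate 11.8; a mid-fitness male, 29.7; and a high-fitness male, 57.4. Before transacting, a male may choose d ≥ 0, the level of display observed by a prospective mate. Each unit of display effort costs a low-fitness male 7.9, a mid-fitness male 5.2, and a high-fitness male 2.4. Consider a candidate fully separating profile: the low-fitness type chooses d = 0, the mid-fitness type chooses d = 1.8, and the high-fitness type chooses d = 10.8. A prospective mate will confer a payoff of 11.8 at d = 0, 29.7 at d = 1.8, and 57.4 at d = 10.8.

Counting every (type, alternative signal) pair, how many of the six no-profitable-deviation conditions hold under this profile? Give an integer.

5

Low-fitness (own payoff 11.8): to d=1.8 gives 29.7 − 7.9×1.8 = 15.48 → profitable ✗; to d=10.8 gives 57.4 − 7.9×10.8 = -27.92 → no gain ✓.
Mid-fitness (own payoff 29.7 − 5.2×1.8 = 20.34): to d=0 gives 11.8 → no gain ✓; to d=10.8 gives 57.4 − 5.2×10.8 = 1.24 → no gain ✓.
High-fitness (own payoff 57.4 − 2.4×10.8 = 31.48): to d=0 gives 11.8 → no gain ✓; to d=1.8 gives 29.7 − 2.4×1.8 = 25.38 → no gain ✓.
5 of the 6 constraints hold; not an equilibrium.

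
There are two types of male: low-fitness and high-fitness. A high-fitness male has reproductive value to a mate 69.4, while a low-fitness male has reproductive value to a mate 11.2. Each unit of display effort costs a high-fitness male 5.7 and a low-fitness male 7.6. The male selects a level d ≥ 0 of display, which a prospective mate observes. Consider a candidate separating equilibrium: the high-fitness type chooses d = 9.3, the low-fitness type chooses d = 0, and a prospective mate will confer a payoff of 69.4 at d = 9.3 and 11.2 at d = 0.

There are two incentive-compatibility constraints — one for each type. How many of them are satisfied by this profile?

High-fitness type: signal → 69.4 − 5.7 × 9.3 = 16.39; deviate to 0 → 11.2. IC holds (16.39 ≥ 11.2).
Low-fitness type: stay at 0 → 11.2; mimic → 69.4 − 7.6 × 9.3 = -1.28. IC holds (11.2 ≥ -1.28).
2 of 2 constraints hold, so this is a separating equilibrium.

2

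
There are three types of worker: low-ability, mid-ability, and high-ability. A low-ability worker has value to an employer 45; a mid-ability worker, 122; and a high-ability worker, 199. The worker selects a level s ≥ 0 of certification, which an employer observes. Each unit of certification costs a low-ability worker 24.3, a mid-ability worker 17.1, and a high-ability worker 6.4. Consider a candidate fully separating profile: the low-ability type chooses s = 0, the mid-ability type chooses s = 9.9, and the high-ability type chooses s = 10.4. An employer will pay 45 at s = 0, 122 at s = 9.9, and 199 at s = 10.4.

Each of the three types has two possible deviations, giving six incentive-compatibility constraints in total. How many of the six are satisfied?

4

High-ability (own payoff 199 − 6.4×10.4 = 132.44): to s=0 gives 45 → no gain ✓; to s=9.9 gives 122 − 6.4×9.9 = 58.64 → no gain ✓.
Mid-ability (own payoff 122 − 17.1×9.9 = -47.29): to s=0 gives 45 → profitable ✗; to s=10.4 gives 199 − 17.1×10.4 = 21.16 → profitable ✗.
Low-ability (own payoff 45): to s=9.9 gives 122 − 24.3×9.9 = -118.57 → no gain ✓; to s=10.4 gives 199 − 24.3×10.4 = -53.72 → no gain ✓.
4 of the 6 constraints hold; not an equilibrium.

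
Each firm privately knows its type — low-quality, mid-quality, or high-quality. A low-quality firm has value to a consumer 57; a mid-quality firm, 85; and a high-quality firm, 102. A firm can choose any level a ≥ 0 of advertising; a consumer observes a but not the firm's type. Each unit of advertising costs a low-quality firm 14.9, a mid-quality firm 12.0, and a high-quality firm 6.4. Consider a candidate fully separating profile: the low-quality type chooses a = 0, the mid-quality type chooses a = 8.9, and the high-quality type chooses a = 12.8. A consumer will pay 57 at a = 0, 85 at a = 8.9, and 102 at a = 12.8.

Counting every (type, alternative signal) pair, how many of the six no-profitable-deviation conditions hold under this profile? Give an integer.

Mid-quality (own payoff 85 − 12.0×8.9 = -21.8): to a=0 gives 57 → profitable ✗; to a=12.8 gives 102 − 12.0×12.8 = -51.6 → no gain ✓.
High-quality (own payoff 102 − 6.4×12.8 = 20.08): to a=0 gives 57 → profitable ✗; to a=8.9 gives 85 − 6.4×8.9 = 28.04 → profitable ✗.
Low-quality (own payoff 57): to a=8.9 gives 85 − 14.9×8.9 = -47.61 → no gain ✓; to a=12.8 gives 102 − 14.9×12.8 = -88.72 → no gain ✓.
3 of the 6 constraints hold; not an equilibrium.

3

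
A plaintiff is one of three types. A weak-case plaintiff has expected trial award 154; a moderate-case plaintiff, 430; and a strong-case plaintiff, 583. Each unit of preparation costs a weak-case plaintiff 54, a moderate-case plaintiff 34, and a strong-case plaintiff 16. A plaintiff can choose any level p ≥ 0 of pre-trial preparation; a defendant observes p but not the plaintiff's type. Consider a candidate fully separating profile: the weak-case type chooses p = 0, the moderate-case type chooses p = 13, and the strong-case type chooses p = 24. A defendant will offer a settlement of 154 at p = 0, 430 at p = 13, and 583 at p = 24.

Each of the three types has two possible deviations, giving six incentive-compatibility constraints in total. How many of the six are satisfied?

Moderate-case (own payoff 430 − 34×13 = -12): to p=0 gives 154 → profitable ✗; to p=24 gives 583 − 34×24 = -233 → no gain ✓.
Strong-case (own payoff 583 − 16×24 = 199): to p=0 gives 154 → no gain ✓; to p=13 gives 430 − 16×13 = 222 → profitable ✗.
Weak-case (own payoff 154): to p=13 gives 430 − 54×13 = -272 → no gain ✓; to p=24 gives 583 − 54×24 = -713 → no gain ✓.
4 of the 6 constraints hold; not an equilibrium.

4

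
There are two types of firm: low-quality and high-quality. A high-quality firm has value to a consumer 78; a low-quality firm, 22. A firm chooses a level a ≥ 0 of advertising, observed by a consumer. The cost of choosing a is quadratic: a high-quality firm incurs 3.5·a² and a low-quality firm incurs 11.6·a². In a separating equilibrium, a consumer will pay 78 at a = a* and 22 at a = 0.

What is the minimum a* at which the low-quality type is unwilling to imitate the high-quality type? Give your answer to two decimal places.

2.20

The low-quality type at a = 0 receives 22; imitating at a* yields 78 − 11.6·a*².
Indifference: 22 = 78 − 11.6·a*², so a*² = (78 − 22) / 11.6 ≈ 4.8276.
a* = √4.8276 ≈ 2.20.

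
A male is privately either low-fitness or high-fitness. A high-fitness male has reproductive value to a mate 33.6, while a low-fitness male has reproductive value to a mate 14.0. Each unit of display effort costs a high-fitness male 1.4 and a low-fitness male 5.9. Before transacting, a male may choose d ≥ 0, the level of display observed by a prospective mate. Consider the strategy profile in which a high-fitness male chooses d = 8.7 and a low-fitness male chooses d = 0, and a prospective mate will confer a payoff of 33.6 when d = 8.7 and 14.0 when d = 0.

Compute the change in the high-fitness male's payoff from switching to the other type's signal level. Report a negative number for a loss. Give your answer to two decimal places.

Playing d = 8.7 the high-fitness male receives 33.6 − 1.4 × 8.7 = 21.42.
Deviating to d = 0 yields 14.0 instead.
Gain from deviating: 14.0 − 21.42 = -7.42.
The gain is negative, so the high-fitness type's incentive-compatibility constraint is satisfied.

-7.42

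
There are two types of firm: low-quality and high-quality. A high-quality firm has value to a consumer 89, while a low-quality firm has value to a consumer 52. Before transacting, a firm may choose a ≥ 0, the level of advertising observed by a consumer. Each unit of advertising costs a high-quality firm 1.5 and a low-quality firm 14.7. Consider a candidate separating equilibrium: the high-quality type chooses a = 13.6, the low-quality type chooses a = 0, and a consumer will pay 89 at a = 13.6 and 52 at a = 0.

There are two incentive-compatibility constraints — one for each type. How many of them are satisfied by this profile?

High-quality type: signal → 89 − 1.5 × 13.6 = 68.6; deviate to 0 → 52. IC holds (68.6 ≥ 52).
Low-quality type: stay at 0 → 52; mimic → 89 − 14.7 × 13.6 = -110.92. IC holds (52 ≥ -110.92).
2 of 2 constraints hold, so this is a separating equilibrium.

2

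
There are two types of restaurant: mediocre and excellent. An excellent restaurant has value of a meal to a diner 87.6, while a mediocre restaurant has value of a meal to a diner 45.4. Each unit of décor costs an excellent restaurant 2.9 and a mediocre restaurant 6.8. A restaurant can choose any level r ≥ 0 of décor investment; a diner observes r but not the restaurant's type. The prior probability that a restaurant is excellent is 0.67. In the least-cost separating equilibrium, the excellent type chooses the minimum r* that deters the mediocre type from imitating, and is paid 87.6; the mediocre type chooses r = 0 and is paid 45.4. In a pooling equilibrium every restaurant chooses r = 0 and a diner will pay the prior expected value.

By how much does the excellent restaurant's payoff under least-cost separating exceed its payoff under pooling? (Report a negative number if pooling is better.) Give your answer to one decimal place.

Least-cost separating signal: r* solves 45.4 = 87.6 − 6.8·r*, so r* = (87.6 − 45.4)/6.8 ≈ 6.2059.
Excellent type's separating payoff: 87.6 − 2.9 × r* = 87.6 − 2.9 × (87.6 − 45.4)/6.8 = 87.6 − 122.38/6.8 ≈ 69.603.
Pooling payoff: 0.67 × 87.6 + 0.33 × 45.4 = 73.674.
Difference: 69.603 − 73.674 = -4.071, i.e. -4.1 to one decimal place.
The excellent type would prefer the pooling outcome.

-4.1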